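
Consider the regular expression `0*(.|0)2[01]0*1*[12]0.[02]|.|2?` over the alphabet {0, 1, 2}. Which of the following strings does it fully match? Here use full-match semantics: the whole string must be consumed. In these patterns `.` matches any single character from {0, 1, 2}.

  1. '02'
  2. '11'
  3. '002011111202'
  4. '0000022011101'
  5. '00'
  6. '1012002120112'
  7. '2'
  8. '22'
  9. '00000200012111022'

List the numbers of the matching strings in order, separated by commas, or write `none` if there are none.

1 → no match
2 → no match
3 → no match
4 → no match
5 → no match
6 → no match
7 → match
8 → no match
9 → no match

7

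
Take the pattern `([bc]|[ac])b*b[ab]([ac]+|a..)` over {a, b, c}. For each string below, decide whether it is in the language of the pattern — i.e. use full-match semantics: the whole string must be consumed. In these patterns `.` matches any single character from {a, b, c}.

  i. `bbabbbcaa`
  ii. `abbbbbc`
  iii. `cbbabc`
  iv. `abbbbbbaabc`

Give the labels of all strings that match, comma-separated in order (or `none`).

i → no match
ii → match
iii → match
iv → match

ii, iii, iv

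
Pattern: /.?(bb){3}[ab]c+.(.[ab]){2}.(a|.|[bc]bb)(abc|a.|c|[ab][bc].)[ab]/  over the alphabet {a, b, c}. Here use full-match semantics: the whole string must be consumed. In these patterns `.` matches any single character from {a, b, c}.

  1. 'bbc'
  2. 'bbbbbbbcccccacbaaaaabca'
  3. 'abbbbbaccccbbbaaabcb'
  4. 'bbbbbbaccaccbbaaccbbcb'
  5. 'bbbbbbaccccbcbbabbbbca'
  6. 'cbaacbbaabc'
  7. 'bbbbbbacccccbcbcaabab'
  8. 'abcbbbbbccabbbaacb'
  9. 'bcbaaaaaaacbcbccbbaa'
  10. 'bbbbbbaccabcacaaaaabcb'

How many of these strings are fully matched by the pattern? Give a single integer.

3

1 → no match
2 → match
3 → no match
4 → no match
5 → match
6 → no match
7 → match
8 → no match
9 → no match
10 → no match
Total matched: 3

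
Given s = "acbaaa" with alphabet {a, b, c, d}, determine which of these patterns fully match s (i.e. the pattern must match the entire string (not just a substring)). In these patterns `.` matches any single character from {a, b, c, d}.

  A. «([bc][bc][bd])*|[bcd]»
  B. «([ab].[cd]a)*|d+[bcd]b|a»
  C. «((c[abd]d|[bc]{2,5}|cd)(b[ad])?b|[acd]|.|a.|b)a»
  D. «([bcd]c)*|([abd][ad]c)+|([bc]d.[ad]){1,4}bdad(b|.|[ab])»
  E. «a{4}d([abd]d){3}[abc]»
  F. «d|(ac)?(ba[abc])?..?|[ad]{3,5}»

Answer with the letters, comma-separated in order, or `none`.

A → no match
B → no match
C → no match
D → no match
E → no match
F → match

F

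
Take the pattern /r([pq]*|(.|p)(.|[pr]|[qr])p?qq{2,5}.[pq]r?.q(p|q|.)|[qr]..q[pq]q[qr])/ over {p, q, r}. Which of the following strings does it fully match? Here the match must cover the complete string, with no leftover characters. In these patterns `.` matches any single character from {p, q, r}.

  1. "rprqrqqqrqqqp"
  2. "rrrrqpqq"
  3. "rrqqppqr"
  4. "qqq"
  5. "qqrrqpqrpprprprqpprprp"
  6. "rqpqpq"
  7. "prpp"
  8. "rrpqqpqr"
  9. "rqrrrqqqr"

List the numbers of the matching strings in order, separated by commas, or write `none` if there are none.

2, 6, 8

1 → no match
2 → match
3 → no match
4 → no match — must start with "r"
5 → no match — must start with "r"
6 → match
7 → no match — must start with "r"
8 → match
9 → no match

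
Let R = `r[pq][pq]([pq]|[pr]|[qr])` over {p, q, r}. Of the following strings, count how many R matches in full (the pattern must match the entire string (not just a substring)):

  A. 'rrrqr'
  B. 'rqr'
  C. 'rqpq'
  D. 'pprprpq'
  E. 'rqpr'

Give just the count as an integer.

A → no match
B → no match
C → match
D → no match — must start with 'r'
E → match
Total matched: 2

2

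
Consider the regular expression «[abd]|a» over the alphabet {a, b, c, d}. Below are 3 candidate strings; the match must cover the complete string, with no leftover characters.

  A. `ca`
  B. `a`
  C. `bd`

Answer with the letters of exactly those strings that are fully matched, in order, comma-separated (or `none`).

A → no match
B → match
C → no match

B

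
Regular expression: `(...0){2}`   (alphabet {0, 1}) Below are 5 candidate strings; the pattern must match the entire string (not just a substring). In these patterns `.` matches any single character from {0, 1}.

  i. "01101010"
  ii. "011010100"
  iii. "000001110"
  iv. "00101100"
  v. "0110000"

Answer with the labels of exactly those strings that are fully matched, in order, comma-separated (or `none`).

i, iv

i → match
ii → no match
iii → no match
iv → match
v → no match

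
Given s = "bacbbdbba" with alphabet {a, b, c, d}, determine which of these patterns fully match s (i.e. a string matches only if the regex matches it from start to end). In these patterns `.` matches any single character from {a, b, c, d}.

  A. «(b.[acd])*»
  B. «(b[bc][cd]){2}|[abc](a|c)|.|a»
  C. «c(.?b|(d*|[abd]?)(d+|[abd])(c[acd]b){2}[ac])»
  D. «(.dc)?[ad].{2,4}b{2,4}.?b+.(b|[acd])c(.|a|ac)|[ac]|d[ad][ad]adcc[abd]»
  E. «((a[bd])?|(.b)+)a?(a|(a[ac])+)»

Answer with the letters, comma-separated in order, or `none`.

A → match
B → no match
C → no match — must start with "c"
D → no match
E → no match

A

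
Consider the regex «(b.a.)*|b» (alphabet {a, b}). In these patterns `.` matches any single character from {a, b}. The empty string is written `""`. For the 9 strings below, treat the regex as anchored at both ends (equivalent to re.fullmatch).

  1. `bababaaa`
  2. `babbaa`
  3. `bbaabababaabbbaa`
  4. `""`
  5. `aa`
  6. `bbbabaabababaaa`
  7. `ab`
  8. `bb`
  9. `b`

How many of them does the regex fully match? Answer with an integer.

2

1 → no match
2 → no match
3 → no match
4 → match
5 → no match
6 → no match
7 → no match
8 → no match
9 → match
Total matched: 2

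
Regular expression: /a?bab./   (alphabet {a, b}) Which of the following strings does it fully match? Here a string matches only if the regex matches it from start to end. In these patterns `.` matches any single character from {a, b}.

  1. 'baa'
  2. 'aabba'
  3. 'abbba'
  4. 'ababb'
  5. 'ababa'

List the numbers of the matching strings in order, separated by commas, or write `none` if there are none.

4, 5

1. 'baa' → no match
2. 'aabba' → no match
3. 'abbba' → no match
4. 'ababb' → match
5. 'ababa' → match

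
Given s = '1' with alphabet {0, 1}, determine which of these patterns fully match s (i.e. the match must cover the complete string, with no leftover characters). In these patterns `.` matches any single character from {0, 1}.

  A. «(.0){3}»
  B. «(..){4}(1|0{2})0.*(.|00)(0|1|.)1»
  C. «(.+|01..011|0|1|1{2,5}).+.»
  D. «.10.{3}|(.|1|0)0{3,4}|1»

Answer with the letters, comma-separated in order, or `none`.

A → no match — must end with '0'
B → no match
C → no match
D → match

D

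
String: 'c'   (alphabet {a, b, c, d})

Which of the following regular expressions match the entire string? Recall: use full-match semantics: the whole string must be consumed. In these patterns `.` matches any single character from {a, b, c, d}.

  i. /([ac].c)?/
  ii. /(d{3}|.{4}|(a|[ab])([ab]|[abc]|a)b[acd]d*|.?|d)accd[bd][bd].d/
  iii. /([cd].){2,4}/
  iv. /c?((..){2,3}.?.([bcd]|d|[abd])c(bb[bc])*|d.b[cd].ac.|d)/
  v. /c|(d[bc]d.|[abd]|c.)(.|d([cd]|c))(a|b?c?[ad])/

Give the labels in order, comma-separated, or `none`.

v

i → no match
ii → no match — must end with 'd'
iii → no match
iv → no match
v → match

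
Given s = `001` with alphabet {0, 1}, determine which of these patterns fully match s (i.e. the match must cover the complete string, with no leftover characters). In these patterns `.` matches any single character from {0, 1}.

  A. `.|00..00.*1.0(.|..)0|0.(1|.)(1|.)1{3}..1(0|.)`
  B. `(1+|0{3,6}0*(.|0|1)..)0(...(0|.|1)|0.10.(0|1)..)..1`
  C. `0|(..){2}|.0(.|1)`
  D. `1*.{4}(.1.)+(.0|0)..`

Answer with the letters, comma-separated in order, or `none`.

A → no match
B → no match
C → match
D → no match

C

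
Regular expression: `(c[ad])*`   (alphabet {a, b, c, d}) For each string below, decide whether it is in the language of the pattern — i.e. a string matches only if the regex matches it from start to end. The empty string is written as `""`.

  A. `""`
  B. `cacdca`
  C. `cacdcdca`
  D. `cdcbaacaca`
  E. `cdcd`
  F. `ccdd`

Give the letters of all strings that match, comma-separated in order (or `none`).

A, B, C, E

A → match
B → match
C → match
D → no match
E → match
F → no match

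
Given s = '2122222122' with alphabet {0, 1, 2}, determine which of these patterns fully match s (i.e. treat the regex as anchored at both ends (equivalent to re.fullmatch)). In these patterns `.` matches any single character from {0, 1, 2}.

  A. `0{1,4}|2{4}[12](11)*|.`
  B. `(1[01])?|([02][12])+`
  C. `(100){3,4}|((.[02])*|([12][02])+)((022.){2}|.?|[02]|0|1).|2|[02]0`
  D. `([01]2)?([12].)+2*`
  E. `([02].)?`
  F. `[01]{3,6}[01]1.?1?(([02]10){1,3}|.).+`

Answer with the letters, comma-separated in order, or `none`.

A → no match
B → match
C → no match
D → match
E → no match
F → no match

B, D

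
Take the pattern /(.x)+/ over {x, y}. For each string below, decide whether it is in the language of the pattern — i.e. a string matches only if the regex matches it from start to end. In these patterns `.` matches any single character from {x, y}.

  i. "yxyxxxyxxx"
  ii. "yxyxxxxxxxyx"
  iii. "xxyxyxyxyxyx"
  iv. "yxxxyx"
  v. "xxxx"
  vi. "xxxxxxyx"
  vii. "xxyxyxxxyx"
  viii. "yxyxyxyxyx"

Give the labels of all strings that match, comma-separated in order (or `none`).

i → match
ii → match
iii → match
iv → match
v → match
vi → match
vii → match
viii → match

i, ii, iii, iv, v, vi, vii, viii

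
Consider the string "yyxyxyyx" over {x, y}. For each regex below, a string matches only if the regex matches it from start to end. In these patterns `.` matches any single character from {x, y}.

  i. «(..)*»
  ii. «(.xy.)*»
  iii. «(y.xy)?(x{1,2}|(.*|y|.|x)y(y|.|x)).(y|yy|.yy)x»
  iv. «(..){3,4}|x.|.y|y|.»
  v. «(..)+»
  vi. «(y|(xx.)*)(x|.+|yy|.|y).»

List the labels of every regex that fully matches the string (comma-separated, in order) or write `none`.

i, iii, iv, v, vi

i → match
ii → no match
iii → match
iv → match
v → match
vi → match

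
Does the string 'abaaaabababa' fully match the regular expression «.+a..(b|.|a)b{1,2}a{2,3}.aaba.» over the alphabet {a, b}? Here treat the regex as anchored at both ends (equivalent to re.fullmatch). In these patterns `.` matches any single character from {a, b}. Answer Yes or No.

No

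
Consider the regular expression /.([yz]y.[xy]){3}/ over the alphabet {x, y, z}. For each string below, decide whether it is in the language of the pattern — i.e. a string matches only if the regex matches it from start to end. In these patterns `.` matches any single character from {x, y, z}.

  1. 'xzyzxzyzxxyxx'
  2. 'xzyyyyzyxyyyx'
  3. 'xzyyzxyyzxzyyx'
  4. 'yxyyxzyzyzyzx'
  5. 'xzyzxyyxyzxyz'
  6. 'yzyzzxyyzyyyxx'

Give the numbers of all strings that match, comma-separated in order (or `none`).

1 → no match
2 → no match
3 → no match
4 → no match
5 → no match
6 → no match

none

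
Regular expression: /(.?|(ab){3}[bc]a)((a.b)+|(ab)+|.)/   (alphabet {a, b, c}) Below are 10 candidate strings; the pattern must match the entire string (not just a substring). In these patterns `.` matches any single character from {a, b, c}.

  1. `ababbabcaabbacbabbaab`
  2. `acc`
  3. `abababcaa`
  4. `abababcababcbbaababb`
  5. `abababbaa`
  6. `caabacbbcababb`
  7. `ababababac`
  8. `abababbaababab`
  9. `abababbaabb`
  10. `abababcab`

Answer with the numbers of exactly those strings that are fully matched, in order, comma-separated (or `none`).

1 → no match
2 → no match
3 → match
4 → no match
5 → match
6 → no match
7 → no match
8 → match
9 → match
10 → match

3, 5, 8, 9, 10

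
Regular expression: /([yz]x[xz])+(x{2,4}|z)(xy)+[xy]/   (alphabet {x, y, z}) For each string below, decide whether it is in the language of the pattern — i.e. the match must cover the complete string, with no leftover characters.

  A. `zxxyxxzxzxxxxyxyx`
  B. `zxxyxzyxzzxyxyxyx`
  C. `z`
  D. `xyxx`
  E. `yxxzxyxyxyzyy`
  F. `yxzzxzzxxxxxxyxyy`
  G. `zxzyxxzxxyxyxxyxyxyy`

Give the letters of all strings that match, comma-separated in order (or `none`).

A, B, F

A → match
B → match
C → no match
D → no match
E → no match
F → match
G → no match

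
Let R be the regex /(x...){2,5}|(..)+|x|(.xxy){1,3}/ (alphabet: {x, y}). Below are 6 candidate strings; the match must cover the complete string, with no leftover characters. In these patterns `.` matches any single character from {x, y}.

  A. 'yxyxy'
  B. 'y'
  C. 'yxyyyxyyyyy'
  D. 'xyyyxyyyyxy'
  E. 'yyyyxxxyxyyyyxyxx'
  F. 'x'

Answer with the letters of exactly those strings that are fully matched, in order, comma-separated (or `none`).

F

A → no match
B → no match
C → no match
D → no match
E → no match
F → match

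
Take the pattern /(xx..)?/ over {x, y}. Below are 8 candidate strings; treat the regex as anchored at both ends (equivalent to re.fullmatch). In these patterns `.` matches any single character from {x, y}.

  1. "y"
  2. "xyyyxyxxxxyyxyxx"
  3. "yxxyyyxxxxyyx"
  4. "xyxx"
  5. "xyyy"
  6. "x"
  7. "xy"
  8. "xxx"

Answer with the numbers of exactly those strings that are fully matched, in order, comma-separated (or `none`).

none

1 → no match
2 → no match
3 → no match
4 → no match
5 → no match
6 → no match
7 → no match
8 → no match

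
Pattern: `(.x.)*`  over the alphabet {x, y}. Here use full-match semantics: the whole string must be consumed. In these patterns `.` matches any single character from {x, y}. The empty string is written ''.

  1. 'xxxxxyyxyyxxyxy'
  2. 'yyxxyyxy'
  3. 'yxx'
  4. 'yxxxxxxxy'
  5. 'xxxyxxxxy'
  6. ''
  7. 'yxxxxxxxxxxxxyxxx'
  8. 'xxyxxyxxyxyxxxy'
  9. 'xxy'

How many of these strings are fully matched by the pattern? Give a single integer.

6

1 → match
2 → no match
3 → match
4 → match
5 → match
6 → match
7 → no match
8 → no match
9 → match
Total matched: 6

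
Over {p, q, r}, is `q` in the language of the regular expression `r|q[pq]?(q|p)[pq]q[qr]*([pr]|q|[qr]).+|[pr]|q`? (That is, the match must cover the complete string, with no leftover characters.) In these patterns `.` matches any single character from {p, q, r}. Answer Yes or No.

Yes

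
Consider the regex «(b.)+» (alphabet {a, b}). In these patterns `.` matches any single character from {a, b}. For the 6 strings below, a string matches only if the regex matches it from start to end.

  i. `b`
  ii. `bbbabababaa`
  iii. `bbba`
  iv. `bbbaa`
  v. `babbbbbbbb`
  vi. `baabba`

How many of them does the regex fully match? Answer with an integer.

i → no match
ii → no match
iii → match
iv → no match
v → match
vi → no match
Total matched: 2

2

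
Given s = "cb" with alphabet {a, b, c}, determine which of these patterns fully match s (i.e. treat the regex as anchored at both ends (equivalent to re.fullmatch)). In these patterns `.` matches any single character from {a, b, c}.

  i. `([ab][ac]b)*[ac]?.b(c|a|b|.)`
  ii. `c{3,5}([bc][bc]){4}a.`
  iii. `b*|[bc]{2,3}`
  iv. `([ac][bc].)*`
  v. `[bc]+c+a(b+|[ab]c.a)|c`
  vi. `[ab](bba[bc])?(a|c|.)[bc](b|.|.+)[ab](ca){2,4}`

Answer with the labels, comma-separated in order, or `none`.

i → no match
ii → no match
iii → match
iv → no match
v → no match
vi → no match — must end with "ca"

iii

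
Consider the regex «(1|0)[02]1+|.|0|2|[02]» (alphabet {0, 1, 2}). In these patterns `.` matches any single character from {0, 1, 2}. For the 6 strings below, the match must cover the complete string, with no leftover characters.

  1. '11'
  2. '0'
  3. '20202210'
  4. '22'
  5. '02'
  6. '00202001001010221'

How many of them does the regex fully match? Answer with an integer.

1. '11' → no match
2. '0' → match
3. '20202210' → no match
4. '22' → no match
5. '02' → no match
6 → no match
Total matched: 1

1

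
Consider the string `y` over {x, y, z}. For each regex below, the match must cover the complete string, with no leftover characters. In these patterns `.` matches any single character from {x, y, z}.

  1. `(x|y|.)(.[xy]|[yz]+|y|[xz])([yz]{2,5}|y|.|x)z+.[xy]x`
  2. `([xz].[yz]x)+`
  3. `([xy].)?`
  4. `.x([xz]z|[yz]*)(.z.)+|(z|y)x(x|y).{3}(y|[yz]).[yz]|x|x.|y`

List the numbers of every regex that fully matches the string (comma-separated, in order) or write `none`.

4

1 → no match — must end with `x`
2 → no match — must end with `x`
3 → no match
4 → match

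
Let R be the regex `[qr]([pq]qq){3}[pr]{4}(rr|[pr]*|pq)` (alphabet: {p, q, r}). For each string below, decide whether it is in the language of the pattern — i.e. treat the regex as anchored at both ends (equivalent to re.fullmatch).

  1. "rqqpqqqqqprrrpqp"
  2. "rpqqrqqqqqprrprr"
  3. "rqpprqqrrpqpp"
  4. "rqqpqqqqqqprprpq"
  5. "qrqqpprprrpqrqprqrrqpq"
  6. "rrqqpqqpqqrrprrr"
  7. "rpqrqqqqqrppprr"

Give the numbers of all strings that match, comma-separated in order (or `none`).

1 → no match
2 → no match
3 → no match
4 → no match
5 → no match
6 → no match
7 → no match

none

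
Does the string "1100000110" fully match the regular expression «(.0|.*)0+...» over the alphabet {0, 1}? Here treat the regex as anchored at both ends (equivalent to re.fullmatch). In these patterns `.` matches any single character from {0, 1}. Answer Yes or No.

Yes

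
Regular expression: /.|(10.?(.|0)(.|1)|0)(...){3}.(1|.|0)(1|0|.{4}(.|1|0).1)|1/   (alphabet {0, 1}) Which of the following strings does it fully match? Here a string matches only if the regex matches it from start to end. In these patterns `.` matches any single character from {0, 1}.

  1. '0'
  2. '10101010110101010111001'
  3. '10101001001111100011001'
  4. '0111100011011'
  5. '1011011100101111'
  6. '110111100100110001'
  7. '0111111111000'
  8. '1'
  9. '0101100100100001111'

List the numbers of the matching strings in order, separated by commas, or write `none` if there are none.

1 → match
2 → match
3 → match
4 → match
5 → match
6 → no match
7 → match
8 → match
9 → match

1, 2, 3, 4, 5, 7, 8, 9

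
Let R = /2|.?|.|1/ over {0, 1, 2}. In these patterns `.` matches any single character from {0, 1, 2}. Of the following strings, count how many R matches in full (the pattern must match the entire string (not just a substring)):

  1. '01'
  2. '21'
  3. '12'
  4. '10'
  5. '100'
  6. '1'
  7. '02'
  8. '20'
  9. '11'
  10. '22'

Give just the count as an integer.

1 → no match
2 → no match
3 → no match
4 → no match
5 → no match
6 → match
7 → no match
8 → no match
9 → no match
10 → no match
Total matched: 1

1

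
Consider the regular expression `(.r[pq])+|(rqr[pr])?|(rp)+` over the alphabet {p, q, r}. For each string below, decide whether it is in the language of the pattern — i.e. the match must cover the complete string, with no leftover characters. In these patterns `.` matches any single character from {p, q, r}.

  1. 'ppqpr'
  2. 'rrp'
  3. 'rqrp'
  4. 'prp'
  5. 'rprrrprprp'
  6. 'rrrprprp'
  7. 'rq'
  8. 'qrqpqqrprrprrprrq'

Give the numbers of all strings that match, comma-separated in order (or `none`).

2, 3, 4

1 → no match
2 → match
3 → match
4 → match
5 → no match
6 → no match
7 → no match
8 → no match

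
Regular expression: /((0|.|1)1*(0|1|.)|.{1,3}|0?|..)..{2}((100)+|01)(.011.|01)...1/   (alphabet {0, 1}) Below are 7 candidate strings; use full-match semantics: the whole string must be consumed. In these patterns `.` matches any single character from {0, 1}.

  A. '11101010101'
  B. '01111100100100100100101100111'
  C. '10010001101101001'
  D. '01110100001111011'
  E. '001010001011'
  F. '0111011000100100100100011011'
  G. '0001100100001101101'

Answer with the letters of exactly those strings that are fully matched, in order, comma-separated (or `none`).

A. '11101010101' → match
B → match
C → match
D → match
E. '001010001011' → no match
F → no match
G → match

A, B, C, D, G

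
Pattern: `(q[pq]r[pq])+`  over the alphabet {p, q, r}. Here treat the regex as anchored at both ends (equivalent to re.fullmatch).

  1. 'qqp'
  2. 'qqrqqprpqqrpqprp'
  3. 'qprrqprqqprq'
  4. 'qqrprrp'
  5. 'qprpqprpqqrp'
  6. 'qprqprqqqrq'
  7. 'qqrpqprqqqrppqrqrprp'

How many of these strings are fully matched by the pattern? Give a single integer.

1 → no match
2 → match
3 → no match
4 → no match
5 → match
6 → no match
7 → no match
Total matched: 2

2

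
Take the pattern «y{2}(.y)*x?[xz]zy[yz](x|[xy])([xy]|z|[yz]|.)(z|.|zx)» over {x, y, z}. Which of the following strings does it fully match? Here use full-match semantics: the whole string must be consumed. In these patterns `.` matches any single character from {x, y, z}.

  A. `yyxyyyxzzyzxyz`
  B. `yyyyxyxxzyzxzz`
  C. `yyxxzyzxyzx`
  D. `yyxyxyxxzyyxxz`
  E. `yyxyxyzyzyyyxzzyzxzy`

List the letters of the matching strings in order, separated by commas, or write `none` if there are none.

A, B, C, D, E

A → match
B → match
C. `yyxxzyzxyzx` → match
D → match
E → match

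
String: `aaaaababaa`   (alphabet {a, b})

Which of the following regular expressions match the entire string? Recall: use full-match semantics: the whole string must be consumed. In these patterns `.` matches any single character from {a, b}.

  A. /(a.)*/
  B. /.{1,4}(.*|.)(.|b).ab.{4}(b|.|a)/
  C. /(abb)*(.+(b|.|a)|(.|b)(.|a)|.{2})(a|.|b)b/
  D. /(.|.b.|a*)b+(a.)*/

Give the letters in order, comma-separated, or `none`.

A → match
B → no match
C → no match — must end with `b`
D → match

A, D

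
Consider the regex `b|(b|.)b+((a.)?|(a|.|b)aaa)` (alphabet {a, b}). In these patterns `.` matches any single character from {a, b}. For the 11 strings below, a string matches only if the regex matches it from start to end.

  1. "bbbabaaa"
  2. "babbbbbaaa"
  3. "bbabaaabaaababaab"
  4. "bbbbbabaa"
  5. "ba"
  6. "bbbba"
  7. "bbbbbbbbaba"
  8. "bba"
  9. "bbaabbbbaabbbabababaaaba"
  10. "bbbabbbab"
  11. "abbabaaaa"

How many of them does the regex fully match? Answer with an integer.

1 → no match
2 → no match
3 → no match
4 → no match
5 → no match
6 → no match
7 → no match
8 → no match
9 → no match
10 → no match
11 → no match
Total matched: 0

0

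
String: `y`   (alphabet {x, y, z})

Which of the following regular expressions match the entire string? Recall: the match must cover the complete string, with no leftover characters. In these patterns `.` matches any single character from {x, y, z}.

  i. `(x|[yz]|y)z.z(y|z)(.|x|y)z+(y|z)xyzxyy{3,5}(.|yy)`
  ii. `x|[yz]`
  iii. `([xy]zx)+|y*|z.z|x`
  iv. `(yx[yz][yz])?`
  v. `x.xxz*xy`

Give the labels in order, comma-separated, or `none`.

ii, iii

i → no match
ii → match
iii → match
iv → no match
v → no match — must start with `x`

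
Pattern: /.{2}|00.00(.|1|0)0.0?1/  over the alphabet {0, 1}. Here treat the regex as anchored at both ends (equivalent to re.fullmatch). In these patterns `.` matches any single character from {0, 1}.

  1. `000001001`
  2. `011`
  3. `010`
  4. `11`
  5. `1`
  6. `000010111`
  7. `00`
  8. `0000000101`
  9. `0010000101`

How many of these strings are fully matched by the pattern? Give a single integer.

1 → match
2 → no match
3 → no match
4 → match
5 → no match
6 → no match
7 → match
8 → match
9 → match
Total matched: 5

5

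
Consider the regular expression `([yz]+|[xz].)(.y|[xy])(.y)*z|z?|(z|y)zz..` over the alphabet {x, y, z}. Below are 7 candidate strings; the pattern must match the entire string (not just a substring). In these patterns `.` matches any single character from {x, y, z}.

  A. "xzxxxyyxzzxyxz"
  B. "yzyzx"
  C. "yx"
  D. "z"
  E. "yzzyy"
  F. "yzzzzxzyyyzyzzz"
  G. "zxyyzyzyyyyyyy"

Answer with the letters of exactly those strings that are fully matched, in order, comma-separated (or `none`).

A → no match
B → no match
C → no match
D → match
E → match
F → no match
G → no match

D, E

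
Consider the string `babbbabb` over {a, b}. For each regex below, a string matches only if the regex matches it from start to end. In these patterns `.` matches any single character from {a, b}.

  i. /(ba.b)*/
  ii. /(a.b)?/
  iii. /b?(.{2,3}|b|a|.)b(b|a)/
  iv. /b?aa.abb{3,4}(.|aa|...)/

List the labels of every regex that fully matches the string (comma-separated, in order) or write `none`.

i

i → match
ii → no match
iii → no match
iv → no match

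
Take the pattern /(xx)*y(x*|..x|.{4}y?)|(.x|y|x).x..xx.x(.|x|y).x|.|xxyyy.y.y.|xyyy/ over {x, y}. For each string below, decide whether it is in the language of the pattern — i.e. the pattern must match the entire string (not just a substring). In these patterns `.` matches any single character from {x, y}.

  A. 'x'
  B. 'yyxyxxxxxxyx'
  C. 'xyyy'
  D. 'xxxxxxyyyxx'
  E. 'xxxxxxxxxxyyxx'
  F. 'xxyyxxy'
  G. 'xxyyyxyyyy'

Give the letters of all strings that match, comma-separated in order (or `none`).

A → match
B → match
C → match
D → match
E → match
F → match
G → match

A, B, C, D, E, F, G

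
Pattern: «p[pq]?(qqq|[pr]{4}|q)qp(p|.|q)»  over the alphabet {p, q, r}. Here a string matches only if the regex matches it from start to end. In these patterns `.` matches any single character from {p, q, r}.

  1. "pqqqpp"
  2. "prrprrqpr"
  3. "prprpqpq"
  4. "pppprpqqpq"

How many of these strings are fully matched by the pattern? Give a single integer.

1. "pqqqpp" → match
2. "prrprrqpr" → no match
3. "prprpqpq" → match
4. "pppprpqqpq" → no match
Total matched: 2

2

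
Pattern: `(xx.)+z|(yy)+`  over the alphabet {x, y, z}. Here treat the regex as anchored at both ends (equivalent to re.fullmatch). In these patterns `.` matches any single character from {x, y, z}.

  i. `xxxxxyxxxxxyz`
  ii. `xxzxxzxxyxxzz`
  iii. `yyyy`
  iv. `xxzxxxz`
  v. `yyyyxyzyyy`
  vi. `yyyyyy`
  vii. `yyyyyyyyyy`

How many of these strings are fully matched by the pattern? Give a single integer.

6

i → match
ii → match
iii → match
iv → match
v → no match
vi → match
vii → match
Total matched: 6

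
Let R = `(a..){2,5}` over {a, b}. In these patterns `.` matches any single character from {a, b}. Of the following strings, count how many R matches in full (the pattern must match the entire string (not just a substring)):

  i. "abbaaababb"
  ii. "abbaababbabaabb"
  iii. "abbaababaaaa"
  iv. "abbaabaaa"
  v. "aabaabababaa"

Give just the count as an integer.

3

i → no match
ii → match
iii → match
iv → match
v → no match
Total matched: 3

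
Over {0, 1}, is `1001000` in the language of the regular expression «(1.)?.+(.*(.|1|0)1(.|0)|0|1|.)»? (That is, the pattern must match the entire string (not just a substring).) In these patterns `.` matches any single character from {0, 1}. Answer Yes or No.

Yes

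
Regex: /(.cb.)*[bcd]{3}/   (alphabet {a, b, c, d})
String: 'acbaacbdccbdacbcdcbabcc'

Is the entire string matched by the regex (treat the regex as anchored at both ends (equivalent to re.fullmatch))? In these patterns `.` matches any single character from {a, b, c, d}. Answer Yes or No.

Yes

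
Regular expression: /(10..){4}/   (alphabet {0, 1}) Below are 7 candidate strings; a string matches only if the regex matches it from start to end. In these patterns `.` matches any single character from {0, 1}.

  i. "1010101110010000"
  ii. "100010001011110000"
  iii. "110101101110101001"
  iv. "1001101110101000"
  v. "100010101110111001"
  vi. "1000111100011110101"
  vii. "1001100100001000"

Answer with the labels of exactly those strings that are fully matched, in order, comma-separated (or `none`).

iv

i → no match
ii → no match
iii → no match — must start with "10"
iv → match
v → no match
vi → no match
vii → no match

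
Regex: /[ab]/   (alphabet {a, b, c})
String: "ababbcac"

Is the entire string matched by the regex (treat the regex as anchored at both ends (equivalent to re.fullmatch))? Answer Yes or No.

No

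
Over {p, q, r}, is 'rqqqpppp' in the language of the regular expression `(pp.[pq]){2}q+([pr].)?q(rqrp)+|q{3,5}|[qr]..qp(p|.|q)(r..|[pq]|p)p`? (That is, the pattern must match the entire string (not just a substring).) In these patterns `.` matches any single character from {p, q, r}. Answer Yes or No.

Yes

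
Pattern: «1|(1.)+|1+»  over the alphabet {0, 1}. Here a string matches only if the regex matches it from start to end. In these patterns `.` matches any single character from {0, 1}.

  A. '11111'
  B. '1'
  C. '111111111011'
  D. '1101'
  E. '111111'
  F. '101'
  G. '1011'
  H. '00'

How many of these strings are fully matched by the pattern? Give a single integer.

A → match
B → match
C → match
D → no match
E → match
F → no match
G → match
H → no match — must start with '1'
Total matched: 5

5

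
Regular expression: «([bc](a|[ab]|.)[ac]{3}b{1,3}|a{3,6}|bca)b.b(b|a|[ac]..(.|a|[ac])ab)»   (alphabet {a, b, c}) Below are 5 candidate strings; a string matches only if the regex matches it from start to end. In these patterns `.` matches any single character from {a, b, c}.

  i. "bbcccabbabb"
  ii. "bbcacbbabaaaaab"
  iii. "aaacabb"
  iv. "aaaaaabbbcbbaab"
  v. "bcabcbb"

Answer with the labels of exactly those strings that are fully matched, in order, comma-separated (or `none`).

ii, iv, v

i → no match
ii → match
iii → no match
iv → match
v → match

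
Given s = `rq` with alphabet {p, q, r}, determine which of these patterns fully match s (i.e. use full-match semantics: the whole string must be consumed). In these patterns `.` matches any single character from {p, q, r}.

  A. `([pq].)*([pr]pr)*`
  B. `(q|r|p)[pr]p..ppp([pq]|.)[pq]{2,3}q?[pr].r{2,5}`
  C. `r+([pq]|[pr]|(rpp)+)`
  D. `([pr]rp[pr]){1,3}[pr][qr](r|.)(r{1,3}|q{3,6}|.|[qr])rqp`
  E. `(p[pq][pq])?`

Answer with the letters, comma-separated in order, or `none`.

A → no match
B → no match — must end with `r`
C → match
D → no match — must end with `rqp`
E → no match

C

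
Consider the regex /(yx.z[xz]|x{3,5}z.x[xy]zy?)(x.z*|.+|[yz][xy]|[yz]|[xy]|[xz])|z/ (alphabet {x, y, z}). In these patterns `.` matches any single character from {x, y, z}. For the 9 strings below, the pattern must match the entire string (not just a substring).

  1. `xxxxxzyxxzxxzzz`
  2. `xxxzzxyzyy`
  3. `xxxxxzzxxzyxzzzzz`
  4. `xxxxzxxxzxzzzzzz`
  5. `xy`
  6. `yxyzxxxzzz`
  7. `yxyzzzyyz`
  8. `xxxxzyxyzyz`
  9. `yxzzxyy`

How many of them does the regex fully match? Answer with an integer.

8

1 → match
2. `xxxzzxyzyy` → match
3 → match
4 → match
5. `xy` → no match
6. `yxyzxxxzzz` → match
7. `yxyzzzyyz` → match
8. `xxxxzyxyzyz` → match
9. `yxzzxyy` → match
Total matched: 8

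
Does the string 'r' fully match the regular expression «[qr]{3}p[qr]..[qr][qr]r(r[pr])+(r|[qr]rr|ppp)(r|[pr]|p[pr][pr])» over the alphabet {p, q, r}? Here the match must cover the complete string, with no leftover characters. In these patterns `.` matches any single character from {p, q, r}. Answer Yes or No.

No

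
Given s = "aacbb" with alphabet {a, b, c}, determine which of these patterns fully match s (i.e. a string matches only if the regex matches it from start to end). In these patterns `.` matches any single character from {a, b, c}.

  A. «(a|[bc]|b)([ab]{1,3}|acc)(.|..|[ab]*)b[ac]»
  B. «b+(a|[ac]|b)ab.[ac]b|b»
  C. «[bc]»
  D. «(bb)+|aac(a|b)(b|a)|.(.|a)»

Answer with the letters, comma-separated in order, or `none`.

D

A → no match
B → no match — must start with "b"
C → no match
D → match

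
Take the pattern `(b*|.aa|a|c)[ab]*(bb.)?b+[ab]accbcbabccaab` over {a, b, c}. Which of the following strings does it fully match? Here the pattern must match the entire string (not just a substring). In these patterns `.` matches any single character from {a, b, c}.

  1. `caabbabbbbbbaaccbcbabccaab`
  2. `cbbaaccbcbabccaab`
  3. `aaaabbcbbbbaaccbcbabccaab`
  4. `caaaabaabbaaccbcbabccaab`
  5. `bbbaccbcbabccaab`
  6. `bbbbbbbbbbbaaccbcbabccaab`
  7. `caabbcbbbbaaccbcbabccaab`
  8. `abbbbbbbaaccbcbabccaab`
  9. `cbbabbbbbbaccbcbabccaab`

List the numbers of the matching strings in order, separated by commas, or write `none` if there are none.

1 → match
2 → match
3 → match
4 → match
5 → match
6 → match
7 → match
8 → match
9 → match

1, 2, 3, 4, 5, 6, 7, 8, 9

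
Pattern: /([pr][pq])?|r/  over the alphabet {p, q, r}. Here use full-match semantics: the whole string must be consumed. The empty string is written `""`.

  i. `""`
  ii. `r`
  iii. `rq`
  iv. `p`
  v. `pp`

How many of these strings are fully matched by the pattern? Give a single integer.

4

i → match
ii → match
iii → match
iv → no match
v → match
Total matched: 4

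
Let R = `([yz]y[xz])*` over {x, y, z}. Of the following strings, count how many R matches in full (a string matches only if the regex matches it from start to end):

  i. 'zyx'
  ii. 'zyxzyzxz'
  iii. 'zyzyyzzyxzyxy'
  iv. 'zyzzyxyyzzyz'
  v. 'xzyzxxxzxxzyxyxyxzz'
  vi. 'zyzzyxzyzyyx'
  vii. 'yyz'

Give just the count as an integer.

4

i → match
ii → no match
iii → no match
iv → match
v → no match
vi → match
vii → match
Total matched: 4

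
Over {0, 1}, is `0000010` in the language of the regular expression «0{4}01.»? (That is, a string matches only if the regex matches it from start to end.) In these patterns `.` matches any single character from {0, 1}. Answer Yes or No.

Yes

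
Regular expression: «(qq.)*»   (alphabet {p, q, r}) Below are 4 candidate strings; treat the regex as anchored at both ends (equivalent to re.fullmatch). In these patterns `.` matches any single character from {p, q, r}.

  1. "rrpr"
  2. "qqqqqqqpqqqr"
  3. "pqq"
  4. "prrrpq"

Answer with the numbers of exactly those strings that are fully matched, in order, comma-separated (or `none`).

none

1 → no match
2 → no match
3 → no match
4 → no match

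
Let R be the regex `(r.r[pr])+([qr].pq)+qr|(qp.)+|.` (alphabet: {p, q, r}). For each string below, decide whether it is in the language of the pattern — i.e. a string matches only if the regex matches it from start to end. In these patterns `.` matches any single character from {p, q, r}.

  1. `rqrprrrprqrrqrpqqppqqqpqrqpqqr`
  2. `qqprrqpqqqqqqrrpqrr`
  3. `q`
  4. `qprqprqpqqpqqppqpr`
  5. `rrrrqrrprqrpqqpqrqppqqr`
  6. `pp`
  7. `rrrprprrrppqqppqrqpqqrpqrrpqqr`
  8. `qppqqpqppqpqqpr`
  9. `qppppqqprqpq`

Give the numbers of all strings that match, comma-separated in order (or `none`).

1, 3, 4, 7

1 → match
2 → no match
3 → match
4 → match
5 → no match
6 → no match
7 → match
8 → no match
9 → no match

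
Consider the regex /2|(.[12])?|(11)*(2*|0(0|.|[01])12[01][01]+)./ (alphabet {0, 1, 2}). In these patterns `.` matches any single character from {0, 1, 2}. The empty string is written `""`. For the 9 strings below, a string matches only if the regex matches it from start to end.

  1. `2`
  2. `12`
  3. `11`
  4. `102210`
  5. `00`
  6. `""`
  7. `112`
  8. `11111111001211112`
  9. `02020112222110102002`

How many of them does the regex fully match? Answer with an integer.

1. `2` → match
2. `12` → match
3. `11` → match
4. `102210` → no match
5. `00` → no match
6. `""` → match
7. `112` → match
8 → match
9 → no match
Total matched: 6

6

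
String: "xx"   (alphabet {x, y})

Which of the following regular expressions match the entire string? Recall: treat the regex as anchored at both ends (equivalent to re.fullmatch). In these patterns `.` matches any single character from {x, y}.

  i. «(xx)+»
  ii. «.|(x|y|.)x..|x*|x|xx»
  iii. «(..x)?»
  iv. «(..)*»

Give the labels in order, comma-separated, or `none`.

i, ii, iv

i → match
ii → match
iii → no match
iv → match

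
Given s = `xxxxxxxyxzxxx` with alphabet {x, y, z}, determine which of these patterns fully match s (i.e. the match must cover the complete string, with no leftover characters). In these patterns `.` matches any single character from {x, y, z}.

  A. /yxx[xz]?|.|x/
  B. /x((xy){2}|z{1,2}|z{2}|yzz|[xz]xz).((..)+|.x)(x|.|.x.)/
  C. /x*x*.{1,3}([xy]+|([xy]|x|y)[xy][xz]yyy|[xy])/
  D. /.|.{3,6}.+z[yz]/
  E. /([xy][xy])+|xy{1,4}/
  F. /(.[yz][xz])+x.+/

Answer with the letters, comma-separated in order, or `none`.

A → no match
B → no match
C → match
D → no match
E → no match
F → no match

C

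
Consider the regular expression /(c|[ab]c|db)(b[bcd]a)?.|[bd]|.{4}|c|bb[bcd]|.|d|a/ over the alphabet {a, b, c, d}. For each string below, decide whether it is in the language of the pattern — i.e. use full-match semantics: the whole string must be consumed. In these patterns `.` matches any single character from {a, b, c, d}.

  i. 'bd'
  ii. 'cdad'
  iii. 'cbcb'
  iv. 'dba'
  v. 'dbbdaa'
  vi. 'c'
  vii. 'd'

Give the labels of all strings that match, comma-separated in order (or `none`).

ii, iii, iv, v, vi, vii

i → no match
ii → match
iii → match
iv → match
v → match
vi → match
vii → match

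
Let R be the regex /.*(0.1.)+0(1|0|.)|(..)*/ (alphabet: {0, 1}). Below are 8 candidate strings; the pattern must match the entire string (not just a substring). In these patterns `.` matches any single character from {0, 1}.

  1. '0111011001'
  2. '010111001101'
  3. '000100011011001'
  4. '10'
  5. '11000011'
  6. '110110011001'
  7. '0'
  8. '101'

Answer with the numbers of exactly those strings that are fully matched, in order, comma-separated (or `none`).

1, 2, 3, 4, 5, 6

1. '0111011001' → match
2. '010111001101' → match
3 → match
4. '10' → match
5. '11000011' → match
6. '110110011001' → match
7. '0' → no match
8. '101' → no match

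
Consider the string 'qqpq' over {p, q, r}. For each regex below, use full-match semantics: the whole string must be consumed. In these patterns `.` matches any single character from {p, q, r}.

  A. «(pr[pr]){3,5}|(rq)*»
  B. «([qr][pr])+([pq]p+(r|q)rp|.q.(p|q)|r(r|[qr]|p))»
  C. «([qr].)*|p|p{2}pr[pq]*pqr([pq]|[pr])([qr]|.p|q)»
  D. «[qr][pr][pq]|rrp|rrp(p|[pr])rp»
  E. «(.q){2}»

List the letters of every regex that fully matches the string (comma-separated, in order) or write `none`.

E

A → no match
B → no match
C → no match
D → no match
E → match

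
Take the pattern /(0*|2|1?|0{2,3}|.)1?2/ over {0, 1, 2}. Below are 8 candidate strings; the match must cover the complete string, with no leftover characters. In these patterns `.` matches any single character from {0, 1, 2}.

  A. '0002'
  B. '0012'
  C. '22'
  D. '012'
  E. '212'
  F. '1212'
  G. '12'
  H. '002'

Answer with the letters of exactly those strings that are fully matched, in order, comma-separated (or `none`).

A, B, C, D, E, G, H

A → match
B → match
C → match
D → match
E → match
F → no match
G → match
H → match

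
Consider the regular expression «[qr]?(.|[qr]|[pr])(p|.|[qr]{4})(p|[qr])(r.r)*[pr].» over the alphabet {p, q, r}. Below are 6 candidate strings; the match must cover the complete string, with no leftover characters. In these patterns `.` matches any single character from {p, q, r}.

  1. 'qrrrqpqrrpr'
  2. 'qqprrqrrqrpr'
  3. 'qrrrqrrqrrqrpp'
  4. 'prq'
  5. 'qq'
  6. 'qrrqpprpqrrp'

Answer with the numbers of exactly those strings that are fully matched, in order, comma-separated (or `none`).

1 → no match
2 → match
3 → match
4 → no match
5 → no match
6 → no match

2, 3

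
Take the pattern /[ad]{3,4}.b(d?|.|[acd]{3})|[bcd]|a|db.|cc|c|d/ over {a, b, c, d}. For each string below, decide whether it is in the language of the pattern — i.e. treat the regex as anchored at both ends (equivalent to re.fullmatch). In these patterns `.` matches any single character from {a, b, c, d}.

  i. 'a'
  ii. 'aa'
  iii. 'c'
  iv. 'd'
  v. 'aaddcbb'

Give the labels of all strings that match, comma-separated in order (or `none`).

i → match
ii → no match
iii → match
iv → match
v → match

i, iii, iv, v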